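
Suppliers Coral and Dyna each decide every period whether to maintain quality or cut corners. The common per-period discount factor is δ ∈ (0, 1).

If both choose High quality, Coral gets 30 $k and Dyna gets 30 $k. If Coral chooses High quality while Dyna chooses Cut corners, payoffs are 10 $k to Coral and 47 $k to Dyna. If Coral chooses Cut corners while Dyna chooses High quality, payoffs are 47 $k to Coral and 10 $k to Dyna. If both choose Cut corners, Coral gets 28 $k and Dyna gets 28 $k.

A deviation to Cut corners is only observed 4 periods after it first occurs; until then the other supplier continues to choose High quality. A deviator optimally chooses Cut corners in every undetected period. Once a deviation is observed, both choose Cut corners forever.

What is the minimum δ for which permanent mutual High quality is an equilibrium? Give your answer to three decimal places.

0.973

Deviating for the 4 undetected periods gains 47−30 = 17 per period over cooperation, then loses 30−28 = 2 per period forever once punishment starts.
Gain: 17(1 + δ + … + δ^3); loss: 2·δ^4/(1−δ).
No profitable deviation ⇔ 17(1−δ^4) ≤ 2·δ^4, i.e. δ^4 ≥ 17/(17+2) = 17/19.
Hence δ ≥ (17/19)^(1/4) ≈ 0.973.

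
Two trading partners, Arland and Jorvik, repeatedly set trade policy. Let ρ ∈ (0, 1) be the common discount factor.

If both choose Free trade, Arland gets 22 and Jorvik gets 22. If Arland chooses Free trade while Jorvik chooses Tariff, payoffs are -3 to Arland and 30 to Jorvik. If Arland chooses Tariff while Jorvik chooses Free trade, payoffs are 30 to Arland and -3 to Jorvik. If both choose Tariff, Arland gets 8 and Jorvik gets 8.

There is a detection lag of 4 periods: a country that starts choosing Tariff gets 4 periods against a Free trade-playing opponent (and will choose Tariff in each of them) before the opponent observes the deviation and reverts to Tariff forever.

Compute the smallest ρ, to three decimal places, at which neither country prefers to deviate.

A deviator earns 30 for 4 periods, then 8 forever; cooperating earns 22 forever. Multiplying the IC by (1−ρ):
22 ≥ 30(1−ρ^4) + 8ρ^4, so 22·ρ^4 ≥ 8 and ρ^4 ≥ 4/11.
ρ ≥ (4/11)^(1/4) ≈ 0.777.

0.777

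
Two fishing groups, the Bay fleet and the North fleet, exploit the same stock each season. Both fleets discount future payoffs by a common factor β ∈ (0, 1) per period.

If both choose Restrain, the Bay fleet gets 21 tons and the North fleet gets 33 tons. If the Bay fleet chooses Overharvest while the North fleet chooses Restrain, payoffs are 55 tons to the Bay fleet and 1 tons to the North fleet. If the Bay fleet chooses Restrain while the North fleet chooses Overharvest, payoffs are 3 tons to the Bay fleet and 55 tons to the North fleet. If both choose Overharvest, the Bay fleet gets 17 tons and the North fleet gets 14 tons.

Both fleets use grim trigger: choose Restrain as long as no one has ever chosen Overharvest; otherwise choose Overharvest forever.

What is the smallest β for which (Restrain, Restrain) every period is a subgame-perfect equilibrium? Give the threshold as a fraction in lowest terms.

17/19

For the Bay fleet: deviation gain 55−21 = 34, per-period punishment loss 21−17 = 4. IC gives β ≥ 34/38 = 17/19.
For the North fleet: gain 22, loss 19 per period, so β ≥ 22/41.
The tighter constraint is the Bay fleet's, so cooperation needs β ≥ 17/19.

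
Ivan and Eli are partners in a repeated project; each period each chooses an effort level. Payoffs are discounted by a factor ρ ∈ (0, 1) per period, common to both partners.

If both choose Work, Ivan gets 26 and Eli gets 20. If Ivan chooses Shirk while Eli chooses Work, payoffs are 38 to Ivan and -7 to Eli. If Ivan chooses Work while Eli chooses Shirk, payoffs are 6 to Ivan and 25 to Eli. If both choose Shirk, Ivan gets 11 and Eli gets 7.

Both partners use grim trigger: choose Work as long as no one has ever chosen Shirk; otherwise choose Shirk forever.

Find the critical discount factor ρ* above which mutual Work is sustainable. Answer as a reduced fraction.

4/9

Ivan's threshold: (38−26)/(38−11) = 4/9.
Eli's threshold: (25−20)/(25−7) = 5/18.
4/9 > 5/18, so Ivan binds and ρ* = 4/9.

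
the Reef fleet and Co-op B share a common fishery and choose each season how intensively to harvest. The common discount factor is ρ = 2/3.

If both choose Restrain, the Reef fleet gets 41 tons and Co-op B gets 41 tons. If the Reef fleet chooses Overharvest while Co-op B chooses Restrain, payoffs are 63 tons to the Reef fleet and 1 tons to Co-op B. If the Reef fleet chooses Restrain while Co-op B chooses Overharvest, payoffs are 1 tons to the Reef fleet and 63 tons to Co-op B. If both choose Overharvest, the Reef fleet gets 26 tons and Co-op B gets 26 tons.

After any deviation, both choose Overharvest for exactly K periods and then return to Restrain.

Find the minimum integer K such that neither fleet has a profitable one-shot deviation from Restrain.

4

Need Σ_{k=1}^{K} ρ^k ≥ (63−41)/(41−26) = 1.4667 at ρ = 2/3.
At K = 3 the sum is 1.4074 < 1.4667; at K = 4 it is 1.6049 ≥ 1.4667.
So the minimum punishment length is K = 4.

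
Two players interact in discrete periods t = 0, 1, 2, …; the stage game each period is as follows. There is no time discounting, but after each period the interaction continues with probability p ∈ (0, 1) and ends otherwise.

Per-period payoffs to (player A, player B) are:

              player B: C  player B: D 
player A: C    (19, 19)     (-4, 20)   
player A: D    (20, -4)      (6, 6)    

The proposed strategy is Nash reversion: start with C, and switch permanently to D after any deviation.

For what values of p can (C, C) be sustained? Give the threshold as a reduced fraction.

Expected cooperation value is 19 + p·19 + p²·19 + … = 19/(1−p); deviation gives 20 + p·6/(1−p).
19 ≥ 20(1−p) + 6p ⇒ 14p ≥ 1 ⇒ p ≥ 1/14.

1/14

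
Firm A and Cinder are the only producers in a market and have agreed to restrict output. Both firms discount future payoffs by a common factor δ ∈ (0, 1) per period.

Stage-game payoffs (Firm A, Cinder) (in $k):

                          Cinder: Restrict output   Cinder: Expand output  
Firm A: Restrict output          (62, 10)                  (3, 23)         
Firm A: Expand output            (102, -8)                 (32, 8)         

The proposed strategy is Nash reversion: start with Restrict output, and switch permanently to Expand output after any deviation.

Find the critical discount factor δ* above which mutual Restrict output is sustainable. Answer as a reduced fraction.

13/15

For Firm A: deviation gain 102−62 = 40, per-period punishment loss 62−32 = 30. IC gives δ ≥ 40/70 = 4/7.
For Cinder: gain 13, loss 2 per period, so δ ≥ 13/15.
The tighter constraint is Cinder's, so cooperation needs δ ≥ 13/15.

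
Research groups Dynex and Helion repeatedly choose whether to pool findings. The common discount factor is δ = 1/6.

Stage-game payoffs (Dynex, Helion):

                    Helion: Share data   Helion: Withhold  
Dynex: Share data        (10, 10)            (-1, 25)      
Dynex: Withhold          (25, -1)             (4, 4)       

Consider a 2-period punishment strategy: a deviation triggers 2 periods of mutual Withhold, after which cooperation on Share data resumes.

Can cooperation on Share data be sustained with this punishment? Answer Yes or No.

A one-shot deviation gives 25 now, then 4 for 2 periods, then back to 10.
Gain from deviating: (25−10) today; loss: (10−4) in each of the next 2 periods.
No-deviation condition: (10−4)(δ+…+δ^2) ≥ 25−10, i.e. δ+…+δ^2 ≥ 5/2.
At δ = 1/6: δ+…+δ^2 = 0.1944 < 2.5000.
So cooperation is not sustainable.

No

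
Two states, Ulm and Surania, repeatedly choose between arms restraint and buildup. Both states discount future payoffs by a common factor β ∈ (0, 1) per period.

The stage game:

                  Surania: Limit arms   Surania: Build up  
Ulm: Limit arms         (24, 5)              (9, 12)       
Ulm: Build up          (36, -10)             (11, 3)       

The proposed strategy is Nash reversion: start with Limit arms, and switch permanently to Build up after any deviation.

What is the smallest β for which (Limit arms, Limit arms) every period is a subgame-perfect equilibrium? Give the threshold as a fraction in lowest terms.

For Ulm: deviation gain 36−24 = 12, per-period punishment loss 24−11 = 13. IC gives β ≥ 12/25.
For Surania: gain 7, loss 2 per period, so β ≥ 7/9.
The tighter constraint is Surania's, so cooperation needs β ≥ 7/9.

7/9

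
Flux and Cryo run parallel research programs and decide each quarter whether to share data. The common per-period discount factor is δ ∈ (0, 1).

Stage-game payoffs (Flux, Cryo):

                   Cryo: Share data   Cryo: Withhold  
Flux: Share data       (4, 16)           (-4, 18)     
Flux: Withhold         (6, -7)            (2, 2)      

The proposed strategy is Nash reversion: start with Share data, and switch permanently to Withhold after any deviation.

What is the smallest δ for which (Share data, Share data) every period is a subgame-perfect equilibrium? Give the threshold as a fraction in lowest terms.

Flux's threshold: (6−4)/(6−2) = 1/2.
Cryo's threshold: (18−16)/(18−2) = 1/8.
1/2 > 1/8, so Flux binds and δ* = 1/2.

1/2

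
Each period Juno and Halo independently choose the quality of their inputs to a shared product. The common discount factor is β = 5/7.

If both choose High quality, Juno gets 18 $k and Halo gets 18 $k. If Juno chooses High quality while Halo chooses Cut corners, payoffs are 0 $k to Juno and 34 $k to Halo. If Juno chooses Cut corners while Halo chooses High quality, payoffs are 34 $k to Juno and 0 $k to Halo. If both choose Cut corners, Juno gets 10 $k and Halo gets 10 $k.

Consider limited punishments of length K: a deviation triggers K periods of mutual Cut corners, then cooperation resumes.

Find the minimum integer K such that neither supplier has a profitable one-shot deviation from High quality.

No profitable deviation requires (18−10)(β+…+β^K) ≥ 34−18, i.e. β+…+β^K ≥ 2 ≈ 2.0000.
With β = 5/7, the partial sums are K=1: 0.7143, K=2: 1.2245, K=3: 1.5889, K=4: 1.8492, K=5: 2.0352.
K = 5 is the first length at which the sum reaches 2.0000.

5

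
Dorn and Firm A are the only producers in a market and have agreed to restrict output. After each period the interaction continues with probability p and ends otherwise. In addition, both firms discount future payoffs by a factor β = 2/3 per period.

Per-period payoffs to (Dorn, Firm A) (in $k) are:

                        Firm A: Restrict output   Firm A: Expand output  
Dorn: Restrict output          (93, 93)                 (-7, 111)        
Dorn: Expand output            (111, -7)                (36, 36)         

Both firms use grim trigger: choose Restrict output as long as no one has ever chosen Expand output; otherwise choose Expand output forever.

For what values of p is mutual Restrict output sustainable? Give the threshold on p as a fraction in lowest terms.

Expected continuation weight on next period's payoff is β·p = 2/3·p, which plays the role of the discount factor.
Cooperation requires 2/3·p ≥ (111−93)/(111−36) = 6/25, hence p ≥ 9/25.

9/25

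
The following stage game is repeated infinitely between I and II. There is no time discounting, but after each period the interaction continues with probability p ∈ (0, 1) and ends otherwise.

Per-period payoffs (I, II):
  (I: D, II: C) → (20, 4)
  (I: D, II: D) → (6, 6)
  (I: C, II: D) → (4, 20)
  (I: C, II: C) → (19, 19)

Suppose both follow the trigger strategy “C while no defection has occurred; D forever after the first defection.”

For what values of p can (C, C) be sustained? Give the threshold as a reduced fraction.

Expected cooperation value is 19 + p·19 + p²·19 + … = 19/(1−p); deviation gives 20 + p·6/(1−p).
19 ≥ 20(1−p) + 6p ⇒ 14p ≥ 1 ⇒ p ≥ 1/14.

1/14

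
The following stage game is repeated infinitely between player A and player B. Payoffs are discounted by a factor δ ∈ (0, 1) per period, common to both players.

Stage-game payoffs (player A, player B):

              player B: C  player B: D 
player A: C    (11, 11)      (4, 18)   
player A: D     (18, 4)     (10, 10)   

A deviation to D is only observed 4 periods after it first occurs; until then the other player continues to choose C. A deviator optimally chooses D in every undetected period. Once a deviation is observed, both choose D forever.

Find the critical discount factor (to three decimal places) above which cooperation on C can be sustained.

A deviator earns 18 for 4 periods, then 10 forever; cooperating earns 11 forever. Multiplying the IC by (1−δ):
11 ≥ 18(1−δ^4) + 10δ^4, so 8·δ^4 ≥ 7 and δ^4 ≥ 7/8.
δ ≥ (7/8)^(1/4) ≈ 0.967.

0.967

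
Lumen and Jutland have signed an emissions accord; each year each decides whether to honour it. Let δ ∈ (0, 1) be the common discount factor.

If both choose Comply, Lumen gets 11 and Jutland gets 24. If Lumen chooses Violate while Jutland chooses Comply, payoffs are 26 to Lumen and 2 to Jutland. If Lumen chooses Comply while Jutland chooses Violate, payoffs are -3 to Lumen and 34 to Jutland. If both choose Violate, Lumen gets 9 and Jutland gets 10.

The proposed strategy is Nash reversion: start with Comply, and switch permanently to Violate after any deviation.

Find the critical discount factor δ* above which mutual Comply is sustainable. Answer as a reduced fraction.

15/17

Lumen: cooperation gives 11 each period; deviation gives 26 once then 9 forever.
  11/(1−δ) ≥ 26 + 9δ/(1−δ) ⇒ δ ≥ 15/17.
Jutland: cooperation gives 24 each period; deviation gives 34 once then 10 forever.
  δ ≥ 10/24 = 5/12.
Both must hold, so the binding constraint is Lumen's: δ ≥ 15/17.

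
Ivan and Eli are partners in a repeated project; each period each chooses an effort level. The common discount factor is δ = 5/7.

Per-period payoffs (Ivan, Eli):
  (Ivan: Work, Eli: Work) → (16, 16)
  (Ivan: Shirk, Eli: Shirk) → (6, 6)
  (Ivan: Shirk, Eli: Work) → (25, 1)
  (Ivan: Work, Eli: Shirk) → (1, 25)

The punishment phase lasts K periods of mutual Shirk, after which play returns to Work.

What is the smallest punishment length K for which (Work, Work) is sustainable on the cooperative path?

2

IC: δ(1−δ^K)/(1−δ) ≥ (25−16)/(16−6) = 9/10.
With δ = 5/7: need 1 − δ^K ≥ 9/10·(1−5/7)/(5/7), i.e. δ^K ≤ 0.6400.
Since (5/7)^1 = 0.7143 and (5/7)^2 = 0.5102, the smallest such K is 2.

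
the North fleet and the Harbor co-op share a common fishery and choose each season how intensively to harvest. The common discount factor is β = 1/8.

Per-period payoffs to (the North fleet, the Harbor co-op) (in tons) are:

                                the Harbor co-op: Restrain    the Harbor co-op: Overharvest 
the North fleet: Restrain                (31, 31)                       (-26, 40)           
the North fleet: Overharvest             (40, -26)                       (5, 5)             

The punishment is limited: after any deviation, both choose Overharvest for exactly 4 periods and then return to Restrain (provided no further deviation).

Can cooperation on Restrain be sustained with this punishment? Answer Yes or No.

No

A one-shot deviation gives 40 now, then 5 for 4 periods, then back to 31.
Gain from deviating: (40−31) today; loss: (31−5) in each of the next 4 periods.
No-deviation condition: (31−5)(β+…+β^4) ≥ 40−31, i.e. β+…+β^4 ≥ 9/26.
At β = 1/8: β+…+β^4 = 0.1428 < 0.3462.
So cooperation is not sustainable.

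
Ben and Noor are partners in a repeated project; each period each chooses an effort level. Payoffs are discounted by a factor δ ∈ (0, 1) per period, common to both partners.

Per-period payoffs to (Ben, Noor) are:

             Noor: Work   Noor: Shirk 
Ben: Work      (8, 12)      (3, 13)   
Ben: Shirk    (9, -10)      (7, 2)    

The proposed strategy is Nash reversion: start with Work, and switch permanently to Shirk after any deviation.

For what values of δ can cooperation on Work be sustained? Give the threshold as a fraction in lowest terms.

1/2

Ben: cooperation gives 8 each period; deviation gives 9 once then 7 forever.
  8/(1−δ) ≥ 9 + 7δ/(1−δ) ⇒ δ ≥ 1/2.
Noor: cooperation gives 12 each period; deviation gives 13 once then 2 forever.
  δ ≥ 1/11.
Both must hold, so the binding constraint is Ben's: δ ≥ 1/2.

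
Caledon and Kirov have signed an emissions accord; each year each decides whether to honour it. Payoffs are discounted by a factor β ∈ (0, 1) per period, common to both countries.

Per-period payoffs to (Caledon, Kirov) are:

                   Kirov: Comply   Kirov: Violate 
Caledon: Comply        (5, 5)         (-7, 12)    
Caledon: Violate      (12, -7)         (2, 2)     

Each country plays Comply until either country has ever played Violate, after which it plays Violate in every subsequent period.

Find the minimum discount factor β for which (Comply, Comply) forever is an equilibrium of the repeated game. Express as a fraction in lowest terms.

Under grim trigger the critical discount factor is (T−C)/(T−P) with T = 12, C = 5, P = 2.
β* = (12−5)/(12−2) = 7/10.

7/10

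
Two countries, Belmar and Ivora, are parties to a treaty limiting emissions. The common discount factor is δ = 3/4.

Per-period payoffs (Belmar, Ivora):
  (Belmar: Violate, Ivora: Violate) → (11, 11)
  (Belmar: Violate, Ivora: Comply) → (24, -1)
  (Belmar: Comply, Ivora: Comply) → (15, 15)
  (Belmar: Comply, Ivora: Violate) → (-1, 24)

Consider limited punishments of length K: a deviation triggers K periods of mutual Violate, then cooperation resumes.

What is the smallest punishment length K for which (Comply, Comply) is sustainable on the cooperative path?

5

Need Σ_{k=1}^{K} δ^k ≥ (24−15)/(15−11) = 2.2500 at δ = 3/4.
At K = 4 the sum is 2.0508 < 2.2500; at K = 5 it is 2.2881 ≥ 2.2500.
So the minimum punishment length is K = 5.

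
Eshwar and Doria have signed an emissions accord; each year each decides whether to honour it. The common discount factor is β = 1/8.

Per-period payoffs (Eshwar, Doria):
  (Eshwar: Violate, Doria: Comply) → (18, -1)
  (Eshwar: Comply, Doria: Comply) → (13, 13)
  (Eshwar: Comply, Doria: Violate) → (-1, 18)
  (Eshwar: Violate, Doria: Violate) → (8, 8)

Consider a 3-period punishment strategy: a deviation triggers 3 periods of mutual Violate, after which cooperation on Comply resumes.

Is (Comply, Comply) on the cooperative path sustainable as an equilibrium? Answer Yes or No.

A one-shot deviation gives 18 now, then 8 for 3 periods, then back to 13.
Gain from deviating: (18−13) today; loss: (13−8) in each of the next 3 periods.
No-deviation condition: (13−8)(β+…+β^3) ≥ 18−13, i.e. β+…+β^3 ≥ 1.
At β = 1/8: β+…+β^3 = 0.1426 < 1.0000.
So cooperation is not sustainable.

No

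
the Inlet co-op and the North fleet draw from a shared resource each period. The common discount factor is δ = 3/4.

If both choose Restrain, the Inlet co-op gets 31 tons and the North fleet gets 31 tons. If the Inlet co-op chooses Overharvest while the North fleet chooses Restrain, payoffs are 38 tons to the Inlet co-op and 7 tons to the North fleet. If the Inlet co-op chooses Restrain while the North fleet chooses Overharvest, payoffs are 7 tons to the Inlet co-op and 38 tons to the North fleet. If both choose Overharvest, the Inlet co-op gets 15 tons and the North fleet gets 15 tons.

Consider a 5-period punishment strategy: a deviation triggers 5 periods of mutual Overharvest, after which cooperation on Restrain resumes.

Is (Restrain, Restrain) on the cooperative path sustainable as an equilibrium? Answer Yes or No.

Yes

A one-shot deviation gives 38 now, then 15 for 5 periods, then back to 31.
Gain from deviating: (38−31) today; loss: (31−15) in each of the next 5 periods.
No-deviation condition: (31−15)(δ+…+δ^5) ≥ 38−31, i.e. δ+…+δ^5 ≥ 7/16.
At δ = 3/4: δ+…+δ^5 = 2.2881 ≥ 0.4375.
So cooperation is sustainable.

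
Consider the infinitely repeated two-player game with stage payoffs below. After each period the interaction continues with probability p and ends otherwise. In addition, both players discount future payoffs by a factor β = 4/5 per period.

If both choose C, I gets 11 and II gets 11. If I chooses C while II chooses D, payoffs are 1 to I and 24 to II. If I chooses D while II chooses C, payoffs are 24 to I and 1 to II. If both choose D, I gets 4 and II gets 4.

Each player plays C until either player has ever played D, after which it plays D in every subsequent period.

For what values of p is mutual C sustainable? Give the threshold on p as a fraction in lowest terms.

13/16

Expected continuation weight on next period's payoff is β·p = 4/5·p, which plays the role of the discount factor.
Cooperation requires 4/5·p ≥ (24−11)/(24−4) = 13/20, hence p ≥ 13/16.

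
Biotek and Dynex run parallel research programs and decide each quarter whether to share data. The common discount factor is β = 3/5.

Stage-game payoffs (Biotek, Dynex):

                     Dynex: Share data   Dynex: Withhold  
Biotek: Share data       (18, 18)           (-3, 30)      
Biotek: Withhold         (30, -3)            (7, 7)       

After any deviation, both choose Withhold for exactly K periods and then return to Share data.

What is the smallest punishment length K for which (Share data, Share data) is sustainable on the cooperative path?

IC: β(1−β^K)/(1−β) ≥ (30−18)/(18−7) = 12/11.
With β = 3/5: need 1 − β^K ≥ 12/11·(1−3/5)/(3/5), i.e. β^K ≤ 0.2727.
Since (3/5)^2 = 0.3600 and (3/5)^3 = 0.2160, the smallest such K is 3.

3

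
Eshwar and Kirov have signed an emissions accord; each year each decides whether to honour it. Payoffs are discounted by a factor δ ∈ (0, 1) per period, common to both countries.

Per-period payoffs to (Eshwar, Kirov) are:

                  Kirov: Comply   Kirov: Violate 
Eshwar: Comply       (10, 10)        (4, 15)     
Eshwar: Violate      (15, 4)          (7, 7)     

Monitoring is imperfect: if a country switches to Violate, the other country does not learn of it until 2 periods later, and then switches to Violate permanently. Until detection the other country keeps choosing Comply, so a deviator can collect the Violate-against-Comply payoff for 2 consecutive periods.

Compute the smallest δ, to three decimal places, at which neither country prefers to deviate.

The best deviation is to choose Violate for all 2 undetected periods, earning 15 each, then 7 forever once detected.
Deviation value: 15(1−δ^2)/(1−δ) + 7δ^2/(1−δ); cooperation value: 10/(1−δ).
IC: 10 ≥ 15(1−δ^2) + 7δ^2 = 15 − 8δ^2.
So δ^2 ≥ 5/8, giving δ ≥ (5/8)^(1/2) ≈ 0.791.

0.791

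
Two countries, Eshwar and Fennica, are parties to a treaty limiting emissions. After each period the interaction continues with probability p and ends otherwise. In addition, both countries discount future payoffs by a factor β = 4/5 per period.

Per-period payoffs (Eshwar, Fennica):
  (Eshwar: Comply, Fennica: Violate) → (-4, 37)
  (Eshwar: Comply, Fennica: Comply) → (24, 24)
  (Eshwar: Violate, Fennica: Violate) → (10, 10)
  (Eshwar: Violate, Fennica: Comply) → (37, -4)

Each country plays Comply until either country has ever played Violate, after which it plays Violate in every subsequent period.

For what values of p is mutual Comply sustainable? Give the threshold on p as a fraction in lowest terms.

With continuation probability p and discount β, the effective per-period discount factor is βp.
Grim-trigger IC: βp ≥ (37−24)/(37−10) = 13/27.
So p ≥ (13/27)/(4/5) = 65/108.

65/108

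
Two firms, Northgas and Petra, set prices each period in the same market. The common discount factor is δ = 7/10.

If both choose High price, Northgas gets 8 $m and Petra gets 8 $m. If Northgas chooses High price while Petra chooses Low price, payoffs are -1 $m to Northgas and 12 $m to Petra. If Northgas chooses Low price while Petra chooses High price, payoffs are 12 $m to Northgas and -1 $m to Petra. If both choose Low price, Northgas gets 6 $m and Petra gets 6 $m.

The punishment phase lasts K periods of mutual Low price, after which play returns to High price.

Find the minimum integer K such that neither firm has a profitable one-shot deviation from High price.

6

IC: δ(1−δ^K)/(1−δ) ≥ (12−8)/(8−6) = 2.
With δ = 7/10: need 1 − δ^K ≥ 2·(1−7/10)/(7/10), i.e. δ^K ≤ 0.1429.
Since (7/10)^5 = 0.1681 and (7/10)^6 = 0.1176, the smallest such K is 6.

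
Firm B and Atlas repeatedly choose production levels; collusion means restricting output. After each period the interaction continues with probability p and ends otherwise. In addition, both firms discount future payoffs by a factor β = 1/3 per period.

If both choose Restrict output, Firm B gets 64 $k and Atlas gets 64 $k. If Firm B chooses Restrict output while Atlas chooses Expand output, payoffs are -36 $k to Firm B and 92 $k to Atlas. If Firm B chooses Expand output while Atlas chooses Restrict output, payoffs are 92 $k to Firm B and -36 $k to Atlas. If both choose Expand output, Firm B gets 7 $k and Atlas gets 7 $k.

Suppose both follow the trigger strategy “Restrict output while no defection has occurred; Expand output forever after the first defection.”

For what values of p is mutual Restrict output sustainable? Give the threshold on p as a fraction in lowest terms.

84/85

Expected continuation weight on next period's payoff is β·p = 1/3·p, which plays the role of the discount factor.
Cooperation requires 1/3·p ≥ (92−64)/(92−7) = 28/85, hence p ≥ 84/85.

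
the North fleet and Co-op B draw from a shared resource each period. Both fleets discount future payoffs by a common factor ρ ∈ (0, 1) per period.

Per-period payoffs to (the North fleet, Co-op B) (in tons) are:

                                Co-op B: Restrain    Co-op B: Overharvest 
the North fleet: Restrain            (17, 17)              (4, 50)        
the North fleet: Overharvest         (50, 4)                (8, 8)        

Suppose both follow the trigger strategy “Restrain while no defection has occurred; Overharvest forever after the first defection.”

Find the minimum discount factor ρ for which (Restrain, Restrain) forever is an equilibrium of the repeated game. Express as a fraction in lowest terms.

11/14

Cooperation forever yields 17 each period: 17/(1−ρ).
Deviating yields 50 once, then 8 forever: 50 + 8ρ/(1−ρ).
No profitable deviation requires 17/(1−ρ) ≥ 50 + 8ρ/(1−ρ).
Multiplying by (1−ρ): 17 ≥ 50(1−ρ) + 8ρ = 50 − 42ρ.
So 42ρ ≥ 33, i.e. ρ ≥ 33/42 = 11/14.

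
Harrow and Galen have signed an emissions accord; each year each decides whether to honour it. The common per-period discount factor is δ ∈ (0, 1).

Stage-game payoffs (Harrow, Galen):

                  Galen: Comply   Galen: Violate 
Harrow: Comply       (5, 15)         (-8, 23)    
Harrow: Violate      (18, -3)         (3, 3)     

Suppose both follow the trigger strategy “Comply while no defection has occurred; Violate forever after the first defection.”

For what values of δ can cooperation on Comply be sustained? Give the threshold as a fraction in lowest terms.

13/15

For Harrow: deviation gain 18−5 = 13, per-period punishment loss 5−3 = 2. IC gives δ ≥ 13/15.
For Galen: gain 8, loss 12 per period, so δ ≥ 8/20 = 2/5.
The tighter constraint is Harrow's, so cooperation needs δ ≥ 13/15.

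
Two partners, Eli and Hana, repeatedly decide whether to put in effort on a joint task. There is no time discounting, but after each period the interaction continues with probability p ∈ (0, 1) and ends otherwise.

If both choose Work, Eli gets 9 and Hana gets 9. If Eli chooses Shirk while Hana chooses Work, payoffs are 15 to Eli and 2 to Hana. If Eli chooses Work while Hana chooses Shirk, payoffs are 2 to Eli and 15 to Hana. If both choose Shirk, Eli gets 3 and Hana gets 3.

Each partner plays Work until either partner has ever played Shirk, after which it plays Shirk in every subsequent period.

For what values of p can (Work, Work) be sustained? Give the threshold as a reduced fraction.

1/2

Expected cooperation value is 9 + p·9 + p²·9 + … = 9/(1−p); deviation gives 15 + p·3/(1−p).
9 ≥ 15(1−p) + 3p ⇒ 12p ≥ 6 ⇒ p ≥ 6/12 = 1/2.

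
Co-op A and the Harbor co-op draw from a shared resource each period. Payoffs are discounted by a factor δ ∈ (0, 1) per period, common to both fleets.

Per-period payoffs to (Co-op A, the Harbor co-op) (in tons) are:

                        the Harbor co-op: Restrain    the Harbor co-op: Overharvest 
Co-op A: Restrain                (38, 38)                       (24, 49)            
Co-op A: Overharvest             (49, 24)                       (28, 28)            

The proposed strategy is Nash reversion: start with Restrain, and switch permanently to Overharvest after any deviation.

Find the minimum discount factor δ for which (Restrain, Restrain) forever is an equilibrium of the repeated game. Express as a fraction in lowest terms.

Under grim trigger the critical discount factor is (T−C)/(T−P) with T = 49, C = 38, P = 28.
δ* = (49−38)/(49−28) = 11/21.

11/21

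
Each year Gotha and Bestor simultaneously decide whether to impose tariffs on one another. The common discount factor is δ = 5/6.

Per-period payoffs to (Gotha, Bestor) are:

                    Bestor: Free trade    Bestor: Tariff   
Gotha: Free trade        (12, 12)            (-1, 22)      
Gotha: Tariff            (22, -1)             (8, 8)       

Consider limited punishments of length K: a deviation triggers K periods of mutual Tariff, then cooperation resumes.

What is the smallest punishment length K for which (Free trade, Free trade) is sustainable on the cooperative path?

4

IC: δ(1−δ^K)/(1−δ) ≥ (22−12)/(12−8) = 5/2.
With δ = 5/6: need 1 − δ^K ≥ 5/2·(1−5/6)/(5/6), i.e. δ^K ≤ 0.5000.
Since (5/6)^3 = 0.5787 and (5/6)^4 = 0.4823, the smallest such K is 4.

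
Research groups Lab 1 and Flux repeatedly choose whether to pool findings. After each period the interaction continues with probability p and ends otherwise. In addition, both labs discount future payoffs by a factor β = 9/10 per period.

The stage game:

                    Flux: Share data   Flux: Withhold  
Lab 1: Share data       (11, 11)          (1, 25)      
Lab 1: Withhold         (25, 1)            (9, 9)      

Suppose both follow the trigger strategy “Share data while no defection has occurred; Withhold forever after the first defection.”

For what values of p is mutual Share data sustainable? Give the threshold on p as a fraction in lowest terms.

Expected continuation weight on next period's payoff is β·p = 9/10·p, which plays the role of the discount factor.
Cooperation requires 9/10·p ≥ (25−11)/(25−9) = 7/8, hence p ≥ 35/36.

35/36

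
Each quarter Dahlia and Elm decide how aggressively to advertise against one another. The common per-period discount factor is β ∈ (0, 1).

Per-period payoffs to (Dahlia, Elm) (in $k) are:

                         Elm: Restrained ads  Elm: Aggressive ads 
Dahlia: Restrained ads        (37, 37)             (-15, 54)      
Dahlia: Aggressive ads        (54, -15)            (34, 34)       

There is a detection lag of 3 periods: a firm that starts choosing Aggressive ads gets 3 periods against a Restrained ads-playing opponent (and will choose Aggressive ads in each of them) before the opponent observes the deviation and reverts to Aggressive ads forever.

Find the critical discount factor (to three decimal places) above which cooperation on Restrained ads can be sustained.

A deviator earns 54 for 3 periods, then 34 forever; cooperating earns 37 forever. Multiplying the IC by (1−β):
37 ≥ 54(1−β^3) + 34β^3, so 20·β^3 ≥ 17 and β^3 ≥ 17/20.
β ≥ (17/20)^(1/3) ≈ 0.947.

0.947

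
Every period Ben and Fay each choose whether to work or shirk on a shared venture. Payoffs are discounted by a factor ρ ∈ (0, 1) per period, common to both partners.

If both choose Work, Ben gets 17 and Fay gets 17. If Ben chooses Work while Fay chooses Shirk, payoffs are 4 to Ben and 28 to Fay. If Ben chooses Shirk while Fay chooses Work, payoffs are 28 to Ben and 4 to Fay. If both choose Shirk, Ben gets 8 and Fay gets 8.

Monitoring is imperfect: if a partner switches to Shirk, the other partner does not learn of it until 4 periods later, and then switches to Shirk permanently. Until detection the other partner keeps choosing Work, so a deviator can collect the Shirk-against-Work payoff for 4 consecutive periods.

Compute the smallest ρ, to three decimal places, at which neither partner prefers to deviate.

0.861

A deviator earns 28 for 4 periods, then 8 forever; cooperating earns 17 forever. Multiplying the IC by (1−ρ):
17 ≥ 28(1−ρ^4) + 8ρ^4, so 20·ρ^4 ≥ 11 and ρ^4 ≥ 11/20.
ρ ≥ (11/20)^(1/4) ≈ 0.861.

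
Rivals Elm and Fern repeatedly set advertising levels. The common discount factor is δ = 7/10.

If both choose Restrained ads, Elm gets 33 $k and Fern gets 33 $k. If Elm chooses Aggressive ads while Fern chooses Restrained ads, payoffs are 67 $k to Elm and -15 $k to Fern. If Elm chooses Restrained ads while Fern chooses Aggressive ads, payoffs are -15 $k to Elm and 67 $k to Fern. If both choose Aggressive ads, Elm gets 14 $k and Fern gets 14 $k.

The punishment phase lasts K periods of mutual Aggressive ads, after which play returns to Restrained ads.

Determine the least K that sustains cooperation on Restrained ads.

5

Need Σ_{k=1}^{K} δ^k ≥ (67−33)/(33−14) = 1.7895 at δ = 7/10.
At K = 4 the sum is 1.7731 < 1.7895; at K = 5 it is 1.9412 ≥ 1.7895.
So the minimum punishment length is K = 5.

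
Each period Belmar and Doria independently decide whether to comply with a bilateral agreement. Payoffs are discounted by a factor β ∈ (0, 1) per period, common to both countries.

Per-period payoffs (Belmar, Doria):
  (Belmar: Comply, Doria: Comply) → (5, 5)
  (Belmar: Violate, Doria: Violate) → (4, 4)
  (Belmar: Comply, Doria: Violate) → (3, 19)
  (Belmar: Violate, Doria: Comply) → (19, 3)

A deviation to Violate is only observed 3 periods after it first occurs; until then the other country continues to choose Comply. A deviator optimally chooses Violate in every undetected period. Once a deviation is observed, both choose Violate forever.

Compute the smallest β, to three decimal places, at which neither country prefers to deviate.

0.977

Deviating for the 3 undetected periods gains 19−5 = 14 per period over cooperation, then loses 5−4 = 1 per period forever once punishment starts.
Gain: 14(1 + β + … + β^2); loss: 1·β^3/(1−β).
No profitable deviation ⇔ 14(1−β^3) ≤ 1·β^3, i.e. β^3 ≥ 14/(14+1) = 14/15.
Hence β ≥ (14/15)^(1/3) ≈ 0.977.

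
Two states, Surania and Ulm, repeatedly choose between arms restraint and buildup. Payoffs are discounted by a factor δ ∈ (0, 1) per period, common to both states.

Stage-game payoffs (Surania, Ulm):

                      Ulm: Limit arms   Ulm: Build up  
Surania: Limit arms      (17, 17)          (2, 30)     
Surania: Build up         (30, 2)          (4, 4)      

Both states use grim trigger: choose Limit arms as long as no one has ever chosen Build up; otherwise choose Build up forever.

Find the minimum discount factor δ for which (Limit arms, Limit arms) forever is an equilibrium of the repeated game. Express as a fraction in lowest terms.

1/2

17/(1−δ) ≥ 30 + 4δ/(1−δ)
17 ≥ 30 − 26δ
δ ≥ 13/26 = 1/2.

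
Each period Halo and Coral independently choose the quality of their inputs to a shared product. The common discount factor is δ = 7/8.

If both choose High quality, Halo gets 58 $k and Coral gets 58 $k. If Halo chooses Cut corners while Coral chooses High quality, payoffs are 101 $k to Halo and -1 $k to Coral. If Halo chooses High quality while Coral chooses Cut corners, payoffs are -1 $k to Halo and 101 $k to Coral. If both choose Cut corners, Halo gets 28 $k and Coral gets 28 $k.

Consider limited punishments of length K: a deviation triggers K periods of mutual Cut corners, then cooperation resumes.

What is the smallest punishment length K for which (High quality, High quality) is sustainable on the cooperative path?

Need Σ_{k=1}^{K} δ^k ≥ (101−58)/(58−28) = 1.4333 at δ = 7/8.
At K = 1 the sum is 0.8750 < 1.4333; at K = 2 it is 1.6406 ≥ 1.4333.
So the minimum punishment length is K = 2.

2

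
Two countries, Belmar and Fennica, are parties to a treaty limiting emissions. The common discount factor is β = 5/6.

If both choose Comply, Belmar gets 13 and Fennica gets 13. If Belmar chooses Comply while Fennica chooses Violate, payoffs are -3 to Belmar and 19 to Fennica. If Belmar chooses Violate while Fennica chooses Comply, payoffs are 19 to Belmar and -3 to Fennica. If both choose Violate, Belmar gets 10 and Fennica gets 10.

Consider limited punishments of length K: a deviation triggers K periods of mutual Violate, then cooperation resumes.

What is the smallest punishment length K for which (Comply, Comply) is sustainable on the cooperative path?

3

No profitable deviation requires (13−10)(β+…+β^K) ≥ 19−13, i.e. β+…+β^K ≥ 2 ≈ 2.0000.
With β = 5/6, the partial sums are K=1: 0.8333, K=2: 1.5278, K=3: 2.1065.
K = 3 is the first length at which the sum reaches 2.0000.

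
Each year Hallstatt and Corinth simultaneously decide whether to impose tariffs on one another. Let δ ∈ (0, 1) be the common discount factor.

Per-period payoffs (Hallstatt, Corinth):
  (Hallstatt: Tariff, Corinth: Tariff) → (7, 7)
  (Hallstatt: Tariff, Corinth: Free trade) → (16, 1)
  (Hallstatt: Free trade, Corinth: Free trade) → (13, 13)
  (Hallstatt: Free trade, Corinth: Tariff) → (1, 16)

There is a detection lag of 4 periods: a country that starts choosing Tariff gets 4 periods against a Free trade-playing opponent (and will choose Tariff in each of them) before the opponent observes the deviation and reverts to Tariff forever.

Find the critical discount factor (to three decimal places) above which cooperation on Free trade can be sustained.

A deviator earns 16 for 4 periods, then 7 forever; cooperating earns 13 forever. Multiplying the IC by (1−δ):
13 ≥ 16(1−δ^4) + 7δ^4, so 9·δ^4 ≥ 3 and δ^4 ≥ 1/3.
δ ≥ (1/3)^(1/4) ≈ 0.760.

0.760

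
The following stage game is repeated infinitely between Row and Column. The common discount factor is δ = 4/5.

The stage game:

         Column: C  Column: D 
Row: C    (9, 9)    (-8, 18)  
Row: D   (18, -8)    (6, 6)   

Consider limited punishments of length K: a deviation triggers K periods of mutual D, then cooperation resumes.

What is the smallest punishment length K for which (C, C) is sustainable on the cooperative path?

7

No profitable deviation requires (9−6)(δ+…+δ^K) ≥ 18−9, i.e. δ+…+δ^K ≥ 3 ≈ 3.0000.
With δ = 4/5, the partial sums are K=1: 0.8000, K=2: 1.4400, …, K=5: 2.6893, K=6: 2.9514, K=7: 3.1611.
K = 7 is the first length at which the sum reaches 3.0000.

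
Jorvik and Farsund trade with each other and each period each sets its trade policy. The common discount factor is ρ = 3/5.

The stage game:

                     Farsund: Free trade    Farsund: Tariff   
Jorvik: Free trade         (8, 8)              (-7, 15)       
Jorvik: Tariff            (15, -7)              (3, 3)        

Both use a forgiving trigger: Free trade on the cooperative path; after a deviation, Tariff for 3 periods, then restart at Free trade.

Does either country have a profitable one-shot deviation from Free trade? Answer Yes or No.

Yes

A one-shot deviation gives 15 now, then 3 for 3 periods, then back to 8.
Gain from deviating: (15−8) today; loss: (8−3) in each of the next 3 periods.
No-deviation condition: (8−3)(ρ+…+ρ^3) ≥ 15−8, i.e. ρ+…+ρ^3 ≥ 7/5.
At ρ = 3/5: ρ+…+ρ^3 = 1.1760 < 1.4000.
So cooperation is not sustainable.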